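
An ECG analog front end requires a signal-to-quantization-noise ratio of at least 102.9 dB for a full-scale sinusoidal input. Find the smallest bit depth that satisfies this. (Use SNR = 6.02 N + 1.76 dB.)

6.02 N + 1.76 ≥ 102.9 gives N ≥ 16.801, so the minimum integer is 17.

17 bits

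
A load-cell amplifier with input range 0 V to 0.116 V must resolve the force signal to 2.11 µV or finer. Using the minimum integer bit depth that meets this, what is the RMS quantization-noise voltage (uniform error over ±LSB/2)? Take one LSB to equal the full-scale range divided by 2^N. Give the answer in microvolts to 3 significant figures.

Span = 0.116 V.
0.116 V / 2.11 µV = 54980. Since 2^15 = 32768 and 2^16 = 65536, N = 16.
LSB = 0.116 V / 2^16 = 1.7700 µV.
σ_q = LSB/√12 = 1.7700 µV/3.4641 = 0.511 µV.

0.511 µV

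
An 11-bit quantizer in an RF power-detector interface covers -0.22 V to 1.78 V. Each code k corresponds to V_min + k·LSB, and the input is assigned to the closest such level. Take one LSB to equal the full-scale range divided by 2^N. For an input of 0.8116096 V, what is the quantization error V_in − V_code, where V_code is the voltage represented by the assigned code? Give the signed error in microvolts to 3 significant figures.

Span: 1.78 V − (-0.22 V) = 2 V. LSB = 2 V / 2^11 ≈ 0.9766 mV.
(0.8116096 − (-0.22)) / LSB = 1.0316096 × 2048/2 = 1056.3682. Nearest integer: k = 1056.
V_code = V_min + k × range/2^11 = -0.22 + 1056 × 2/2048 = 0.8112500000 V.
Error = V_in − V_code = 0.8116096 − (0.8112500000) = +360 µV.

+360 µV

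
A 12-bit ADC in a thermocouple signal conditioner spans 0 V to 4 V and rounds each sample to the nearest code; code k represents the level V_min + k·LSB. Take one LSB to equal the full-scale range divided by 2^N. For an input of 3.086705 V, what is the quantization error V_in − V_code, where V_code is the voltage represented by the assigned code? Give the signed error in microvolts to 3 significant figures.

−209 µV

V_FS = 4 V. LSB = 4 V / 2^12 ≈ 0.9766 mV.
(3.086705 − (0)) / LSB = 3.086705 × 4096/4 = 3160.7859. Nearest integer: k = 3161.
V_code = 0 + (3161/4096) × 4 = 3.086914063 V.
V_in − V_code = 3.086705 − (3.086914063) = −209 µV.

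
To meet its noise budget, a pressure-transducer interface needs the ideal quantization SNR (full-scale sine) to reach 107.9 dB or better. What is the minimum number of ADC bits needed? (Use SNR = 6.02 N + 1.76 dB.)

Solving 6.02 N ≥ 107.9 − 1.76: N ≥ 17.631. Round up → N = 18.

18 bits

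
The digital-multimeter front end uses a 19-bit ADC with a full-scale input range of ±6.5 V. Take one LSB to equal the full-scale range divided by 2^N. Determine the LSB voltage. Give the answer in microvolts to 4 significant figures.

24.80 µV

Full-scale range = 6.5 V − (-6.5 V) = 13 V.
There are 2^19 = 524288 steps.
Step size = 13/524288 V = 24.80 µV.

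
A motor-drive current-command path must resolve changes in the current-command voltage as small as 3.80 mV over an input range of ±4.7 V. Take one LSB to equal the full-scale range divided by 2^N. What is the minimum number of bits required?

12 bits

Range = 4.7 − (-4.7) = 9.4 V.
Levels needed ≥ 9.4/3.80 mV = 2474. 2^12 = 4096 suffices, so N_min = 12.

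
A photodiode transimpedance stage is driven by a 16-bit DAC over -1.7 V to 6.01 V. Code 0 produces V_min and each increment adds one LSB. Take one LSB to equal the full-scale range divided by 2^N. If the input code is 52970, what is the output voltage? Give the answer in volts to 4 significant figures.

Span: 6.01 V − (-1.7 V) = 7.71 V. LSB = 7.71 V / 2^16.
V_out = -1.7 + 52970 × (7.71/65536) V
      = -1.7 + 6.23167 = 4.53167 V.

4.532 V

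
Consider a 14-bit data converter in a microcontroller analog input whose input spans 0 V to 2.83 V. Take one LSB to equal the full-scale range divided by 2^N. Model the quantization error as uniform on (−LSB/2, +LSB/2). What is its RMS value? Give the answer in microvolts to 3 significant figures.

49.9 µV

Range is 2.83 V.
Step size = 2.83/16384 V = 172.73 µV.
V_rms = LSB/√12 = 172.73 µV / √12 = 49.9 µV.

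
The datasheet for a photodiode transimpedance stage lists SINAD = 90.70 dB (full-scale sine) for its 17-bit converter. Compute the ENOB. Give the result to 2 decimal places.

14.77 bits

(90.70 − 1.76) / 6.02 = 88.94/6.02 = 14.7741 effective bits.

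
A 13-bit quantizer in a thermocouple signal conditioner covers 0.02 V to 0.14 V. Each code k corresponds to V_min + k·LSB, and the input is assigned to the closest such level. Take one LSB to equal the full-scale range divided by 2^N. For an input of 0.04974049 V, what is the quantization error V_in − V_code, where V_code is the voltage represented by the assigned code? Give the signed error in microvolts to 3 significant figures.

+4.16 µV

Full-scale range = 0.14 V − (0.02 V) = 0.12 V. LSB = 0.12 V / 2^13 ≈ 14.65 µV.
(V_in − V_min)/LSB = (0.04974049 − (0.02)) × 8192/0.12 = 2030.2841 → nearest code k = 2030.
Reconstructed level: 0.02 + 2030 × 0.12/8192 V = 0.04973632813 V.
V_in − V_code = 0.04974049 − (0.04973632813) = +4.16 µV.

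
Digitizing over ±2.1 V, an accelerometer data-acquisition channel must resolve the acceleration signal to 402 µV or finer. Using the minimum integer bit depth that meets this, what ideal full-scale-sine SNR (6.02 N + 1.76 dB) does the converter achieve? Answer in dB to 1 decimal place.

86.0 dB

Range = 2.1 − (-2.1) = 4.2 V.
Levels needed ≥ 4.2/402 µV = 10450. 2^14 = 16384 suffices, so N_min = 14.
6.02(14) + 1.76 = 86.04 dB.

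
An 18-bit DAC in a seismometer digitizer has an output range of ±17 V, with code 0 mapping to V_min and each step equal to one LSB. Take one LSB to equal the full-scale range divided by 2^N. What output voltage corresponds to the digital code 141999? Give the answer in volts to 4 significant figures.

1.417 V

Full-scale range = 17 V − (-17 V) = 34 V. LSB = 34 V / 2^18.
V_out = -17 + 141999 × (34/262144) V
      = -17 + 18.4172 = 1.41723 V.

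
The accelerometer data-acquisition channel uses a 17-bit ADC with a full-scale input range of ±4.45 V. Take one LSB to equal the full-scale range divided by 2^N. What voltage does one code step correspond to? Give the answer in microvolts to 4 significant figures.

67.90 µV

The full-scale span is 4.45 − (-4.45) = 8.9 V.
Number of codes = 2^17 = 131072.
One LSB is 8.9 V / 131072 = 67.90 µV.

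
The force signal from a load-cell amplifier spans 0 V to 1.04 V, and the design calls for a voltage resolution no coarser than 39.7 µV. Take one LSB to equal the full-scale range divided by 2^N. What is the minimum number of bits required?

Span = 1.04 V.
Levels needed ≥ 1.04/39.7 µV = 26200. 2^15 = 32768 suffices, so N_min = 15.

15 bits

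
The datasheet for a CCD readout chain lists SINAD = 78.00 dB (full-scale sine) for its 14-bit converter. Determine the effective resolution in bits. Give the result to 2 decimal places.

12.66 bits

ENOB = (SINAD − 1.76) / 6.02 = (78.00 − 1.76) / 6.02 = 76.24 / 6.02 = 12.6645.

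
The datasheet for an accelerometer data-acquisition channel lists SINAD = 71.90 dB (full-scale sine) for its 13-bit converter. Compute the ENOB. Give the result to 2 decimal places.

11.65 bits

(71.90 − 1.76) / 6.02 = 70.14/6.02 = 11.6512 effective bits.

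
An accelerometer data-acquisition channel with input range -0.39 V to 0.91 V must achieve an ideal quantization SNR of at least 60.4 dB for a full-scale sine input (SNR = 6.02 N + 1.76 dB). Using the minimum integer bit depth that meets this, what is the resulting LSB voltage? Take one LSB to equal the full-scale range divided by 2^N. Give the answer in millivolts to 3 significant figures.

Span: 0.91 V − (-0.39 V) = 1.3 V.
N ≥ (60.4 − 1.76)/6.02 = 9.741 → N_min = 10.
LSB = 1.3 V / 2^10 = 1.27 mV.

1.27 mV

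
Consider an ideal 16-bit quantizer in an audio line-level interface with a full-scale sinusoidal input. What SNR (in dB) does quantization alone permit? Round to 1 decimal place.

For an ideal N-bit converter with full-scale sine input, SNR = 6.02 N + 1.76 dB. SNR = 6.02 × 16 + 1.76 = 96.32 + 1.76 = 98.08 dB.

98.1 dB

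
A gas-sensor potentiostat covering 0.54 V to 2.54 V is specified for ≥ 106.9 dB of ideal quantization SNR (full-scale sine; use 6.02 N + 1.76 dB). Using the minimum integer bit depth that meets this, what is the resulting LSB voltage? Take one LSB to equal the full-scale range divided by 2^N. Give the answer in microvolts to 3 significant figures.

The full-scale span is 2.54 − (0.54) = 2 V.
N ≥ (106.9 − 1.76)/6.02 = 17.465 → N_min = 18.
LSB = 2 V / 2^18 = 7.63 µV.

7.63 µV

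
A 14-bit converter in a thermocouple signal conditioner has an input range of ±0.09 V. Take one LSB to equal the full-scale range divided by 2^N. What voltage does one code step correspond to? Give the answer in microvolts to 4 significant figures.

10.99 µV

The full-scale span is 0.09 − (-0.09) = 0.18 V.
2^14 = 16384 levels.
LSB = 0.18 V / 2^14 = 10.99 µV.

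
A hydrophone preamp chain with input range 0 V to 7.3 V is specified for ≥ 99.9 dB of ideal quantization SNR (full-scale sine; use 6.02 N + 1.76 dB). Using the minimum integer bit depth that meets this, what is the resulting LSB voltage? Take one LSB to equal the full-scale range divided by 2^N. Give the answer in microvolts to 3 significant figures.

55.7 µV

Full-scale range = 7.3 V.
Required N = ⌈(99.9 − 1.76)/6.02⌉ = ⌈16.302⌉ = 17.
One LSB is 7.3 V / 131072 = 55.7 µV.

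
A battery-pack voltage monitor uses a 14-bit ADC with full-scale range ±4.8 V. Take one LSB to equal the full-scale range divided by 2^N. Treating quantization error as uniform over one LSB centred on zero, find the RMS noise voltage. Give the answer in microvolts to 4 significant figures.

169.1 µV

The full-scale span is 4.8 − (-4.8) = 9.6 V.
One LSB is 9.6 V / 16384 = 0.585938 mV.
For a uniform distribution on [−LSB/2, +LSB/2], V_rms = LSB/√12 = 0.585938 mV/3.4641 = 169.1 µV.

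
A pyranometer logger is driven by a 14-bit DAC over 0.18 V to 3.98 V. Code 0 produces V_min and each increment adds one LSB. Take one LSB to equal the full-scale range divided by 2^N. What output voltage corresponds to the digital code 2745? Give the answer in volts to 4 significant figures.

The full-scale span is 3.98 − (0.18) = 3.8 V. LSB = 3.8 V / 2^14.
V_out = V_min + code × LSB = 0.18 V + 2745 × 3.8 V / 16384
      = 0.18 + 0.636658 = 0.816658 V.

0.8167 V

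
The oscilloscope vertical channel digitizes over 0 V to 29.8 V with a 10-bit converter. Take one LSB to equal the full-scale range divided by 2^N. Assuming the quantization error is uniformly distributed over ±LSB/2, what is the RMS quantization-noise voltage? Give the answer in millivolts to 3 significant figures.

V_FS = 29.8 V.
One LSB is 29.8 V / 1024 = 29.102 mV.
V_rms = LSB/√12 = 29.102 mV / √12 = 8.40 mV.

8.40 mV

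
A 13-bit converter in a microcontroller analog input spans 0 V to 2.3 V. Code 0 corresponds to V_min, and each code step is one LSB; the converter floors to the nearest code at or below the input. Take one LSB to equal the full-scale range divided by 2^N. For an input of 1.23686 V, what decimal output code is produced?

4405

V_FS = 2.3 V. LSB = 2.3 V / 2^13 ≈ 280.8 µV.
(V_in − V_min) × 2^13/range = (1.23686 − (0)) × 8192/2.3 = 4405.373.
Floor → code = 4405.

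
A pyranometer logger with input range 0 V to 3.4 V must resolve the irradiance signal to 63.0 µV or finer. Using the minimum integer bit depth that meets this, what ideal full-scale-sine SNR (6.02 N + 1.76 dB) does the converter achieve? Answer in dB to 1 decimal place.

Full-scale range = 3.4 V.
Levels needed ≥ 3.4/63.0 µV = 53970. 2^16 = 65536 suffices, so N_min = 16.
SNR = 6.02 × 16 + 1.76 = 98.08 dB.

98.1 dB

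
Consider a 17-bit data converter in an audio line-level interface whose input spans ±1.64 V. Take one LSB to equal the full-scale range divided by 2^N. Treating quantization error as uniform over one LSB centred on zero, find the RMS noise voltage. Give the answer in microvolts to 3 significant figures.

7.22 µV

The full-scale span is 1.64 − (-1.64) = 3.28 V.
Step size = 3.28/131072 V = 25.024 µV.
σ_q = LSB/√12 = 25.024 µV/3.4641 = 7.22 µV.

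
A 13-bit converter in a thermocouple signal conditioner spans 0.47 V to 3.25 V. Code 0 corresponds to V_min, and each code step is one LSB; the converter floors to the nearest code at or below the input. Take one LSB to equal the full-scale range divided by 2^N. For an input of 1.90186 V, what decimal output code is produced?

4219

Span: 3.25 V − (0.47 V) = 2.78 V. LSB = 2.78 V / 2^13 ≈ 339.4 µV.
code = ⌊(V_in − V_min)/LSB⌋ = ⌊(V_in − V_min) × 2^13 / range⌋
     = ⌊(1.90186 − (0.47)) × 8192 / 2.78⌋ = ⌊1.43186 × 8192/2.78⌋
     = ⌊4219.351⌋ = 4219.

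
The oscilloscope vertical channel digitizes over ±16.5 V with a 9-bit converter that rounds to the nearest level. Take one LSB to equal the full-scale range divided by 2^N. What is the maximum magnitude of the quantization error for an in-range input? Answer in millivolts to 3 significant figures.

32.2 mV

The full-scale span is 16.5 − (-16.5) = 33 V.
One LSB is 33 V / 512 = 64.453 mV.
Worst-case error for round-to-nearest is half an LSB: 32.2 mV.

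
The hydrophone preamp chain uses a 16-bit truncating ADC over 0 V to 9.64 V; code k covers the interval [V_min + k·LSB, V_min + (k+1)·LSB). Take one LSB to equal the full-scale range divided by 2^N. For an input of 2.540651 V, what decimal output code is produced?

17272

Span = 9.64 V. LSB = 9.64 V / 2^16 ≈ 147.1 µV.
(V_in − V_min) × 2^16/range = (2.540651 − (0)) × 65536/9.64 = 17272.210.
Floor → code = 17272.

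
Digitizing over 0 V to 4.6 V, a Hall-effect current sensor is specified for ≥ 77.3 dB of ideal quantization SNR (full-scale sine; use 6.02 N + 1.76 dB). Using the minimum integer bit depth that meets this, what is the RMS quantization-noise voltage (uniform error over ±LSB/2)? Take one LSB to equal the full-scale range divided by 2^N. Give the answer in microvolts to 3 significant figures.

162 µV

Span = 4.6 V.
Required N = ⌈(77.3 − 1.76)/6.02⌉ = ⌈12.548⌉ = 13.
Step size = 4.6/8192 V = 0.56152 mV.
σ_q = LSB/√12 = 0.56152 mV/3.4641 = 162 µV.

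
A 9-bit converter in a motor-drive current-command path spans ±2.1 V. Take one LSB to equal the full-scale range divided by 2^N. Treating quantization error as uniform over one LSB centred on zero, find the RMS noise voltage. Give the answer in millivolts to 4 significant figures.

Full-scale range = 2.1 V − (-2.1 V) = 4.2 V.
Step size = 4.2/512 V = 8.20313 mV.
For a uniform distribution on [−LSB/2, +LSB/2], V_rms = LSB/√12 = 8.20313 mV/3.4641 = 2.368 mV.

2.368 mV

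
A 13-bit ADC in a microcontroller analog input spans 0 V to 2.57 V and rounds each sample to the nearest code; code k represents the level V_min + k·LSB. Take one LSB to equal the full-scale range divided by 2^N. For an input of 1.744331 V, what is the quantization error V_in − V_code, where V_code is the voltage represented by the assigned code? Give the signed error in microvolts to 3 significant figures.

V_FS = 2.57 V. LSB = 2.57 V / 2^13 ≈ 313.7 µV.
Position in LSBs: (1.744331 − (0)) × 8192/2.57 = 5560.1399; rounding gives k = 5560.
Reconstructed level: 0 + 5560 × 2.57/8192 V = 1.744287109 V.
e = 1.744331 − (1.744287109) = +43.9 µV.

+43.9 µV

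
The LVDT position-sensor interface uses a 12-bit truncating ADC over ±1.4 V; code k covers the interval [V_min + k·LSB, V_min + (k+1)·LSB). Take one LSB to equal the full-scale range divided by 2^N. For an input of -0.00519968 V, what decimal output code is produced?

Range = 1.4 − (-1.4) = 2.8 V. LSB = 2.8 V / 2^12 ≈ 0.6836 mV.
V_in − V_min = -0.00519968 − (-1.4) = 1.39480032 V.
Divide by LSB: 1.39480032 × 4096/2.8 = 2040.3936.
Truncating gives code 2040.

2040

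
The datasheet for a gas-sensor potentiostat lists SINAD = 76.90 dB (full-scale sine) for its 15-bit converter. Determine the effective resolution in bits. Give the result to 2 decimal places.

12.48 bits

Inverting SNR = 6.02 N + 1.76: N_eff = (76.90 − 1.76)/6.02 = 12.4817.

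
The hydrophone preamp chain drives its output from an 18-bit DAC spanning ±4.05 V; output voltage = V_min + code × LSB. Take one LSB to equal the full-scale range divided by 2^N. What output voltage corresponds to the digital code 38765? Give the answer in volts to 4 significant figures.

-2.852 V

Full-scale range = 4.05 V − (-4.05 V) = 8.1 V. LSB = 8.1 V / 2^18.
V_out = V_min + code × LSB = -4.05 V + 38765 × 8.1 V / 262144
      = -4.05 + 1.19780 = -2.85220 V.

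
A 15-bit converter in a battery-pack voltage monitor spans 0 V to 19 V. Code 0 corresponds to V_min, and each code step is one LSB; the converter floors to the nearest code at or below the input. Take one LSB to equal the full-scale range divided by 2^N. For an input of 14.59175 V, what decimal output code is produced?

Span = 19 V. LSB = 19 V / 2^15 ≈ 0.5798 mV.
code = ⌊(V_in − V_min)/LSB⌋ = ⌊(V_in − V_min) × 2^15 / range⌋
     = ⌊(14.59175 − (0)) × 32768 / 19⌋ = ⌊14.59175 × 32768/19⌋
     = ⌊25165.393⌋ = 25165.

25165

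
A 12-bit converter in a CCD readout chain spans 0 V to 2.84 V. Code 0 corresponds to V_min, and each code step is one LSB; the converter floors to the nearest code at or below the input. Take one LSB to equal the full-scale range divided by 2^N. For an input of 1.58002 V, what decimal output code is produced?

V_FS = 2.84 V. LSB = 2.84 V / 2^12 ≈ 0.6934 mV.
(V_in − V_min) × 2^12/range = (1.58002 − (0)) × 4096/2.84 = 2278.789.
Floor → code = 2278.

2278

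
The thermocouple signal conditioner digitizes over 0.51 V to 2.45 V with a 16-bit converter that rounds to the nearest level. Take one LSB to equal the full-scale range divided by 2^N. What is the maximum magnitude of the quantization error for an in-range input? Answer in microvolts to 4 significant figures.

14.80 µV

Full-scale range = 2.45 V − (0.51 V) = 1.94 V.
Step size = 1.94/65536 V = 29.6021 µV.
Worst-case error for round-to-nearest is half an LSB: 14.80 µV.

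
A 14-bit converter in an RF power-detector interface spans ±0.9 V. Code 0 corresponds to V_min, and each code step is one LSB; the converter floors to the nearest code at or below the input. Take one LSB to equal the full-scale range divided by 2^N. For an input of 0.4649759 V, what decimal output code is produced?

12424

The full-scale span is 0.9 − (-0.9) = 1.8 V. LSB = 1.8 V / 2^14 ≈ 109.9 µV.
V_in − V_min = 0.4649759 − (-0.9) = 1.3649759 V.
Divide by LSB: 1.3649759 × 16384/1.8 = 12424.3140.
Truncating gives code 12424.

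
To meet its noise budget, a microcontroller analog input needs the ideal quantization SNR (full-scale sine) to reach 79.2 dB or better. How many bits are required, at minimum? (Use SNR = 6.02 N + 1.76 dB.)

13 bits

6.02 N + 1.76 ≥ 79.2 gives N ≥ 12.864, so the minimum integer is 13.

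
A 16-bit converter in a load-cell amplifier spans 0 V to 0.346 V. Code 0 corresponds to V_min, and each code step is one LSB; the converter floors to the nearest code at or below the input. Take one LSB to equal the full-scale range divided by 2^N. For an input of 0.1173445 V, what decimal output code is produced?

22226

Span = 0.346 V. LSB = 0.346 V / 2^16 ≈ 5.280 µV.
(V_in − V_min) × 2^16/range = (0.1173445 − (0)) × 65536/0.346 = 22226.269.
Floor → code = 22226.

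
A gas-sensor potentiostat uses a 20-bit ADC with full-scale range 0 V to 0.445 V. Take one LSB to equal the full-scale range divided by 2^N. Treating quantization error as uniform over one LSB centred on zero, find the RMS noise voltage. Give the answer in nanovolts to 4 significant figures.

122.5 nV

Span = 0.445 V.
LSB = 0.445 V / 2^20 = 424.385 nV.
RMS of a uniform error over width LSB is LSB/√12 = 122.5 nV.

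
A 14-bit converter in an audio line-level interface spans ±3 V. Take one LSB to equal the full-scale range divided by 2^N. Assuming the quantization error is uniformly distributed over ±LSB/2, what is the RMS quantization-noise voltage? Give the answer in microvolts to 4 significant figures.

105.7 µV

Span: 3 V − (-3 V) = 6 V.
Step size = 6/16384 V = 366.211 µV.
RMS of a uniform error over width LSB is LSB/√12 = 105.7 µV.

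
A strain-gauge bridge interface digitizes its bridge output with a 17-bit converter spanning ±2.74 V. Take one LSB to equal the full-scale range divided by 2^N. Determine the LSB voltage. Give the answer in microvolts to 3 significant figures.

41.8 µV

Range = 2.74 − (-2.74) = 5.48 V.
There are 2^17 = 131072 steps.
Step size = 5.48/131072 V = 41.8 µV.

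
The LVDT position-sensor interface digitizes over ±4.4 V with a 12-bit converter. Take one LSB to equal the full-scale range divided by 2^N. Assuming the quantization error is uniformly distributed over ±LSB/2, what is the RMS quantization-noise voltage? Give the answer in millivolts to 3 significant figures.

Range = 4.4 − (-4.4) = 8.8 V.
LSB = 8.8 V / 2^12 = 2.1484 mV.
σ_q = LSB/√12 = 2.1484 mV/3.4641 = 0.620 mV.

0.620 mV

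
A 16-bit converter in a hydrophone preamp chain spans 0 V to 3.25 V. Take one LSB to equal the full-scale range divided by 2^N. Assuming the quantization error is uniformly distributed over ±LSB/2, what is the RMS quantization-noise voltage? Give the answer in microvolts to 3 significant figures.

Range is 3.25 V.
LSB = 3.25 V ÷ 2^16 = 3.25/65536 V = 49.591 µV.
σ_q = LSB/√12 = 49.591 µV/3.4641 = 14.3 µV.

14.3 µV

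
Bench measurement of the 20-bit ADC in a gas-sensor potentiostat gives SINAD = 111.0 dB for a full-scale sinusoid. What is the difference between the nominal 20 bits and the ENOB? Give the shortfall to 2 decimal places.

1.85 bits

Effective bits = (111.0 − 1.76)/6.02 = 18.1462.
Shortfall = 20 − 18.1462 = 1.8538 bits.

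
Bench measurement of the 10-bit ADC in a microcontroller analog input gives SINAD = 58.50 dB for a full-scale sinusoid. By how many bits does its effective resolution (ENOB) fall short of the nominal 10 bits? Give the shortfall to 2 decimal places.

0.57 bits

Effective bits = (58.50 − 1.76)/6.02 = 9.4252.
Lost resolution: 10 − 9.4252 = 0.5748 bits.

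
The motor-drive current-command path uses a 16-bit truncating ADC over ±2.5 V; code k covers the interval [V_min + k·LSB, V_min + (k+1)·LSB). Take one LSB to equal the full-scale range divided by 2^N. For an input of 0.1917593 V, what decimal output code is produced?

35281

Full-scale range = 2.5 V − (-2.5 V) = 5 V. LSB = 5 V / 2^16 ≈ 76.29 µV.
code = ⌊(V_in − V_min)/LSB⌋ = ⌊(V_in − V_min) × 2^16 / range⌋
     = ⌊(0.1917593 − (-2.5)) × 65536 / 5⌋ = ⌊2.6917593 × 65536/5⌋
     = ⌊35281.427⌋ = 35281.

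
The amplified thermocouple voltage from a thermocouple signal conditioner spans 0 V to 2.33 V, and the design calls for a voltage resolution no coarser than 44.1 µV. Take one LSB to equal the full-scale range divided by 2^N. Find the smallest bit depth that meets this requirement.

16 bits

Full-scale range = 2.33 V.
2.33 V / 44.1 µV = 52830. Since 2^15 = 32768 and 2^16 = 65536, N = 16.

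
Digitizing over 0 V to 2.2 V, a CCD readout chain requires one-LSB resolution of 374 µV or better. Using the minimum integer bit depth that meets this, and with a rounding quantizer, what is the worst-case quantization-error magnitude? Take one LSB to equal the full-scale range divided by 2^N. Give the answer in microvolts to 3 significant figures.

Range is 2.2 V.
Required number of levels: 2.2/374 µV = 5882.4; smallest N with 2^N ≥ that is 13.
One LSB is 2.2 V / 8192 = 268.55 µV.
Half an LSB is 134 µV.

134 µV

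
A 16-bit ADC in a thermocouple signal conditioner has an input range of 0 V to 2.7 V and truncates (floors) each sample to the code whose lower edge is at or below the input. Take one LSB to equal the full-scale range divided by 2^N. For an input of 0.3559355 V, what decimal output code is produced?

8639

Range is 2.7 V. LSB = 2.7 V / 2^16 ≈ 41.20 µV.
V_in − V_min = 0.3559355 − (0) = 0.3559355 V.
Divide by LSB: 0.3559355 × 65536/2.7 = 8639.4774.
Truncating gives code 8639.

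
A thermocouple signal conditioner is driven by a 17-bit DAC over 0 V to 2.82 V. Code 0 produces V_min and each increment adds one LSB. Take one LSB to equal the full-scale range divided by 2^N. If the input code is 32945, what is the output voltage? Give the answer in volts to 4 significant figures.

0.7088 V

Range is 2.82 V. LSB = 2.82 V / 2^17.
V_out = V_min + code × LSB = 0 V + 32945 × 2.82 V / 131072
      = 0 V + 0.708808 V = 0.708808 V.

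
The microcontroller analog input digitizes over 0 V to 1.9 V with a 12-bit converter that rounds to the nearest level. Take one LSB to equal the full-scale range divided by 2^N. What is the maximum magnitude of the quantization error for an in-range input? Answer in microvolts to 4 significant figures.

Range is 1.9 V.
LSB = 1.9 V ÷ 2^12 = 1.9/4096 V = 463.867 µV.
Worst-case error for round-to-nearest is half an LSB: 231.9 µV.

231.9 µV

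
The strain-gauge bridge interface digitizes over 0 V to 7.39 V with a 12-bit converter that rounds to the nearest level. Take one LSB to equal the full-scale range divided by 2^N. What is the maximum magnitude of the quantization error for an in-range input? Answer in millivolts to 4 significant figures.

V_FS = 7.39 V.
LSB = 7.39 V / 2^12 = 1.80420 mV.
Worst-case error for round-to-nearest is half an LSB: 0.9021 mV.

0.9021 mV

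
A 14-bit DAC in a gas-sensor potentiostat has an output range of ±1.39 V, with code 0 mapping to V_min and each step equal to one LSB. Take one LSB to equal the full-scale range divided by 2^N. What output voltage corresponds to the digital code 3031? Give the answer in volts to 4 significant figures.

-0.8757 V

Range = 1.39 − (-1.39) = 2.78 V. LSB = 2.78 V / 2^14.
V_out = -1.39 + 3031 × (2.78/16384) V
      = -1.39 V + 0.514293 V = -0.875707 V.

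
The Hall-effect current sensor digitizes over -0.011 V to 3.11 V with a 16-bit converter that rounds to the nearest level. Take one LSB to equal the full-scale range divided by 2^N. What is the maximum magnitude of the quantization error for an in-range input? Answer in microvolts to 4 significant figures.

23.81 µV

Range = 3.11 − (-0.011) = 3.121 V.
Step size = 3.121/65536 V = 47.6227 µV.
|e|_max = LSB/2 = 23.81 µV.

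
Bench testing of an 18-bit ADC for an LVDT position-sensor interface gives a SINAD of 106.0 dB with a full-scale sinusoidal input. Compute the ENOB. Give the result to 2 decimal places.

Inverting SNR = 6.02 N + 1.76: N_eff = (106.0 − 1.76)/6.02 = 17.3156.

17.32 bits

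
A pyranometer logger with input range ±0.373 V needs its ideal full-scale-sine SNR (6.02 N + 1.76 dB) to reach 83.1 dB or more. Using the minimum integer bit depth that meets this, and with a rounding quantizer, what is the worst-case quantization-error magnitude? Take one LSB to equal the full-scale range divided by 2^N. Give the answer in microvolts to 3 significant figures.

The full-scale span is 0.373 − (-0.373) = 0.746 V.
6.02 N + 1.76 ≥ 83.1 gives N ≥ 13.512, so the minimum integer is 14.
LSB = 0.746 V / 2^14 = 45.532 µV.
Half an LSB is 22.8 µV.

22.8 µV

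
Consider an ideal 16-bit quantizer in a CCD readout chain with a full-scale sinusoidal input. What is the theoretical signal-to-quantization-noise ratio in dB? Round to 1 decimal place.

For an ideal N-bit converter with full-scale sine input, SNR = 6.02 N + 1.76 dB. SNR = 6.02 × 16 + 1.76 = 96.32 + 1.76 = 98.08 dB.

98.1 dB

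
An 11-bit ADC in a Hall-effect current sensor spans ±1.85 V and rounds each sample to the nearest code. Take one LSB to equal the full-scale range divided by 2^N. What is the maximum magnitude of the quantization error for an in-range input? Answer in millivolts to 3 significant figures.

Span: 1.85 V − (-1.85 V) = 3.7 V.
LSB = 3.7 V / 2^11 = 1.8066 mV.
Worst-case error for round-to-nearest is half an LSB: 0.903 mV.

0.903 mV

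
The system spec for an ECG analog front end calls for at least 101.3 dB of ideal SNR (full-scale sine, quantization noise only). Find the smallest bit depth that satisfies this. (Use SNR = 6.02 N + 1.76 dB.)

Solving 6.02 N ≥ 101.3 − 1.76: N ≥ 16.535. Round up → N = 17.

17 bits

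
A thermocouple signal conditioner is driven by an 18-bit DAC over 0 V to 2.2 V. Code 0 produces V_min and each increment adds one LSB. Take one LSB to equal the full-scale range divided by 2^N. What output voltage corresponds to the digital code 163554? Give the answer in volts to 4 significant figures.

1.373 V

Span = 2.2 V. LSB = 2.2 V / 2^18.
Output = V_min + (163554/262144) × range = 0 + 0.623909 × 2.2 V
      = 0 + 1.37260 = 1.37260 V.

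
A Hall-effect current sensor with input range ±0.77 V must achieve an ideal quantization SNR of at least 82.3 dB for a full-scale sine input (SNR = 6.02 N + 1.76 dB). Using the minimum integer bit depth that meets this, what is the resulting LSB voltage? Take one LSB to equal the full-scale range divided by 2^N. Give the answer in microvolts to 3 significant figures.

Range = 0.77 − (-0.77) = 1.54 V.
Required N = ⌈(82.3 − 1.76)/6.02⌉ = ⌈13.379⌉ = 14.
One LSB is 1.54 V / 16384 = 94.0 µV.

94.0 µV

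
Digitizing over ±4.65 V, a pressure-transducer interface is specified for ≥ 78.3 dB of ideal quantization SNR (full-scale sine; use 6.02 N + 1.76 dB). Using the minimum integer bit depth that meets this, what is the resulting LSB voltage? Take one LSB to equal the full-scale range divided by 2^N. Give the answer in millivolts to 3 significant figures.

1.14 mV

Span: 4.65 V − (-4.65 V) = 9.3 V.
6.02 N + 1.76 ≥ 78.3 gives N ≥ 12.714, so the minimum integer is 13.
Step size = 9.3/8192 V = 1.14 mV.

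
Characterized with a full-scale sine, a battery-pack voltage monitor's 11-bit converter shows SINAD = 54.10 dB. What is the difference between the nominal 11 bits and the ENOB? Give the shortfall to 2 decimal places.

2.31 bits

N_eff = (54.10 − 1.76)/6.02 = 8.6944 bits.
Lost resolution: 11 − 8.6944 = 2.3056 bits.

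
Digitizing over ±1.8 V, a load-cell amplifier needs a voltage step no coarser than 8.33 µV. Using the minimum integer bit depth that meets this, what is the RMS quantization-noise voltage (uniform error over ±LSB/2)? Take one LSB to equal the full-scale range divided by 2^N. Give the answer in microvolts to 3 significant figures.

1.98 µV

Range = 1.8 − (-1.8) = 3.6 V.
3.6 V / 8.33 µV = 432200. Since 2^18 = 262144 and 2^19 = 524288, N = 19.
One LSB is 3.6 V / 524288 = 6.8665 µV.
RMS noise = LSB/√12 = 1.98 µV.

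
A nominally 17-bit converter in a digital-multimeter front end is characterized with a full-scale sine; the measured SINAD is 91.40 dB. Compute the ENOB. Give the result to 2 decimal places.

Inverting SNR = 6.02 N + 1.76: N_eff = (91.40 − 1.76)/6.02 = 14.8904.

14.89 bits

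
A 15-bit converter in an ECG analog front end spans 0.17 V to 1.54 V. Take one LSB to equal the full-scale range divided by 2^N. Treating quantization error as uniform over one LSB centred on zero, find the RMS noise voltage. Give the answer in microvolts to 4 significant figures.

Range = 1.54 − (0.17) = 1.37 V.
LSB = 1.37 V ÷ 2^15 = 1.37/32768 V = 41.8091 µV.
σ_q = LSB/√12 = 41.8091 µV/3.4641 = 12.07 µV.

12.07 µV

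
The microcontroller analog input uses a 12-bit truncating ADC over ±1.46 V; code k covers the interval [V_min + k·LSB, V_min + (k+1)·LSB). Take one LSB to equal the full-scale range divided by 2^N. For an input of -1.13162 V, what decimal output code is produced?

Full-scale range = 1.46 V − (-1.46 V) = 2.92 V. LSB = 2.92 V / 2^12 ≈ 0.7129 mV.
(V_in − V_min) × 2^12/range = (-1.13162 − (-1.46)) × 4096/2.92 = 460.632.
Floor → code = 460.

460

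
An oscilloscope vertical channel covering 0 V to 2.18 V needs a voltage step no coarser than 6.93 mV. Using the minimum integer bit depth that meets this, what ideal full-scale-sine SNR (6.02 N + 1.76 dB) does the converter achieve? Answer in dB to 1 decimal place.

55.9 dB

V_FS = 2.18 V.
Levels needed ≥ 2.18/6.93 mV = 314.6. 2^9 = 512 suffices, so N_min = 9.
Ideal SNR at N = 9: 6.02·9 + 1.76 = 55.9 dB.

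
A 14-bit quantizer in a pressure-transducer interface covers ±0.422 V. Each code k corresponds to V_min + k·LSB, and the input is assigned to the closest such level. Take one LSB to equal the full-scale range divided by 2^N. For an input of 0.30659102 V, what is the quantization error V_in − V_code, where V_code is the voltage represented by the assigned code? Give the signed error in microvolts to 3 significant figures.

Full-scale range = 0.422 V − (-0.422 V) = 0.844 V. LSB = 0.844 V / 2^14 ≈ 51.51 µV.
Position in LSBs: (0.30659102 − (-0.422)) × 16384/0.844 = 14143.6437; rounding gives k = 14144.
V_code = V_min + k × range/2^14 = -0.422 + 14144 × 0.844/16384 = 0.30660937500 V.
Error = V_in − V_code = 0.30659102 − (0.30660937500) = −18.4 µV.

−18.4 µV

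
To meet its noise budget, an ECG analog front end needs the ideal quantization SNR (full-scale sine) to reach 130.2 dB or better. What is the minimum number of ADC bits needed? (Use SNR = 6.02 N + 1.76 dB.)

N ≥ (130.2 − 1.76)/6.02 = 21.336 → N_min = 22.

22 bits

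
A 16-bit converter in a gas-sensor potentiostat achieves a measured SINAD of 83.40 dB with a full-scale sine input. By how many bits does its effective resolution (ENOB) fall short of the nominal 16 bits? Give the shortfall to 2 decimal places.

2.44 bits

Effective bits = (83.40 − 1.76)/6.02 = 13.5615.
Shortfall = 16 − 13.5615 = 2.4385 bits.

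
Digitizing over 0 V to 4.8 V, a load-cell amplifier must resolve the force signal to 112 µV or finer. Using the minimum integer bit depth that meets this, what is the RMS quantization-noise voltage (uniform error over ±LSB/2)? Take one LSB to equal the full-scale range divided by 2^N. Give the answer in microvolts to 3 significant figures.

Span = 4.8 V.
Required number of levels: 4.8/112 µV = 42857; smallest N with 2^N ≥ that is 16.
LSB = 4.8 V / 2^16 = 73.242 µV.
V_rms = LSB/√12 = 21.1 µV.

21.1 µV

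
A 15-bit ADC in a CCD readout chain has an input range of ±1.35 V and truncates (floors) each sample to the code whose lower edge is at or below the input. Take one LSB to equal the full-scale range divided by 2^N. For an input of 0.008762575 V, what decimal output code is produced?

16490

Span: 1.35 V − (-1.35 V) = 2.7 V. LSB = 2.7 V / 2^15 ≈ 82.40 µV.
V_in − V_min = 0.008762575 − (-1.35) = 1.358762575 V.
Divide by LSB: 1.358762575 × 32768/2.7 = 16490.3452.
Truncating gives code 16490.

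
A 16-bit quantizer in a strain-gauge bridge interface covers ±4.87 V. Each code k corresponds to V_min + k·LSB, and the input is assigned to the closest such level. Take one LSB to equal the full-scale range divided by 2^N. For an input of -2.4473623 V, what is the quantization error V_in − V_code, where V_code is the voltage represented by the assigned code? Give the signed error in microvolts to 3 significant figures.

−26.8 µV

Full-scale range = 4.87 V − (-4.87 V) = 9.74 V. LSB = 9.74 V / 2^16 ≈ 148.6 µV.
Position in LSBs: (-2.4473623 − (-4.87)) × 65536/9.74 = 16300.8197; rounding gives k = 16301.
Reconstructed level: -4.87 + 16301 × 9.74/65536 V = -2.4473355103 V.
V_in − V_code = -2.4473623 − (-2.4473355103) = −26.8 µV.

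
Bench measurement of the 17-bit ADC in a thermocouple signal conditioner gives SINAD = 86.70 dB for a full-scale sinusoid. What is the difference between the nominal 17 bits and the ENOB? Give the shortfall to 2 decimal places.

N_eff = (86.70 − 1.76)/6.02 = 14.1096 bits.
17 − 14.1096 = 2.89 bits below nominal.

2.89 bits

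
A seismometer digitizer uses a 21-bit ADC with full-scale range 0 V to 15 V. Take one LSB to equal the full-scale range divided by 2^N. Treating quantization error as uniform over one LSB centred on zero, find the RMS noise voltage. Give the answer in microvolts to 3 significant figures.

Full-scale range = 15 V.
Step size = 15/2097152 V = 7.1526 µV.
V_rms = LSB/√12 = 7.1526 µV / √12 = 2.06 µV.

2.06 µV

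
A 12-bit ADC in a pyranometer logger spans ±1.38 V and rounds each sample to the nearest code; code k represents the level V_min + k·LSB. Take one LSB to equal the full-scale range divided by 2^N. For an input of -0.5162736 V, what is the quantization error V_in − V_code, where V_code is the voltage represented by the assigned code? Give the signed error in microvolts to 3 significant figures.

The full-scale span is 1.38 − (-1.38) = 2.76 V. LSB = 2.76 V / 2^12 ≈ 0.6738 mV.
Position in LSBs: (-0.5162736 − (-1.38)) × 4096/2.76 = 1281.8200; rounding gives k = 1282.
Reconstructed level: -1.38 + 1282 × 2.76/4096 V = -0.5161523438 V.
e = -0.5162736 − (-0.5161523438) = −121 µV.

−121 µV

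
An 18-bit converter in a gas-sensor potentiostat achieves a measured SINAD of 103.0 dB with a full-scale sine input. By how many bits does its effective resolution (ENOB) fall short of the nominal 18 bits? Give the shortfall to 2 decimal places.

1.18 bits

ENOB = (SINAD − 1.76)/6.02 = (103.0 − 1.76)/6.02 = 16.8173 bits.
Lost resolution: 18 − 16.8173 = 1.1827 bits.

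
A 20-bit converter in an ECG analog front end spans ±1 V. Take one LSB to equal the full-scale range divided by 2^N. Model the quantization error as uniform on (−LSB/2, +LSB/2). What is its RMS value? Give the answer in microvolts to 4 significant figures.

0.5506 µV

Span: 1 V − (-1 V) = 2 V.
Step size = 2/1048576 V = 1.90735 µV.
σ_q = LSB/√12 = 1.90735 µV/3.4641 = 0.5506 µV.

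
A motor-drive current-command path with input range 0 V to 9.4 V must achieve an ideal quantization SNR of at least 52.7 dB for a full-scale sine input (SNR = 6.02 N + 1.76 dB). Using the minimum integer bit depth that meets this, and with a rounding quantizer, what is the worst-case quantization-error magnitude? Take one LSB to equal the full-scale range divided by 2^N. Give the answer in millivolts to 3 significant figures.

9.18 mV

Range is 9.4 V.
Required N = ⌈(52.7 − 1.76)/6.02⌉ = ⌈8.462⌉ = 9.
LSB = 9.4 V ÷ 2^9 = 9.4/512 V = 18.359 mV.
Half an LSB is 9.18 mV.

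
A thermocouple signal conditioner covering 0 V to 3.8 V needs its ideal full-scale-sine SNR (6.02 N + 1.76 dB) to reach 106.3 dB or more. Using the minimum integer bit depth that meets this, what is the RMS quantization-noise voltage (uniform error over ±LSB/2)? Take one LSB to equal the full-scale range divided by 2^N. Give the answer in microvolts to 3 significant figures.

4.18 µV

V_FS = 3.8 V.
6.02 N + 1.76 ≥ 106.3 gives N ≥ 17.365, so the minimum integer is 18.
LSB = 3.8 V / 2^18 = 14.496 µV.
σ_q = LSB/√12 = 14.496 µV/3.4641 = 4.18 µV.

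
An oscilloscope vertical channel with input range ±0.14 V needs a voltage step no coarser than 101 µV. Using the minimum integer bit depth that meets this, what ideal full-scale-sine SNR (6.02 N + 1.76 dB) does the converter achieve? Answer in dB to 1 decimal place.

Span: 0.14 V − (-0.14 V) = 0.28 V.
0.28 V / 101 µV = 2772. Since 2^11 = 2048 and 2^12 = 4096, N = 12.
SNR = 6.02 × 12 + 1.76 = 74.00 dB.

74.0 dB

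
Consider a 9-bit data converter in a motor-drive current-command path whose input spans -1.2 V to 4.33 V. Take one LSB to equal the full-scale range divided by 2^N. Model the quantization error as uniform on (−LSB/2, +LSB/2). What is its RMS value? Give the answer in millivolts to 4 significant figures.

Span: 4.33 V − (-1.2 V) = 5.53 V.
LSB = 5.53 V / 2^9 = 10.8008 mV.
V_rms = LSB/√12 = 10.8008 mV / √12 = 3.118 mV.

3.118 mV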